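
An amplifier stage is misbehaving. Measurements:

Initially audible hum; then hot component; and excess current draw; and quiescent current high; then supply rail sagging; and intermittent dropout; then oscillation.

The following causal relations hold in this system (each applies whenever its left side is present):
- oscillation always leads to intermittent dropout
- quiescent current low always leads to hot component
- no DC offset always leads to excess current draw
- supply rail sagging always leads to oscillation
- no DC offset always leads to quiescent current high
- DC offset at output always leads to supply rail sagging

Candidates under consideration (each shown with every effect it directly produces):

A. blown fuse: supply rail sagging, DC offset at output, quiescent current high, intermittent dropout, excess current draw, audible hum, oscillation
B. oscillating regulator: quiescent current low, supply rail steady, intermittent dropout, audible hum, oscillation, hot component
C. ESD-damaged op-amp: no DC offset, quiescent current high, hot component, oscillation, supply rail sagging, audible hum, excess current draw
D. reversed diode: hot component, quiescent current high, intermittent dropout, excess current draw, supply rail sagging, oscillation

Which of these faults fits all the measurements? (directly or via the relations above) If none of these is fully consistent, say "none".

C

Per-candidate check:
(A) blown fuse — does not account for hot component
(B) oscillating regulator — audible hum ✓; hot component ✓; excess current draw ✗; quiescent current high ✗; supply rail sagging ✗; intermittent dropout ✓; oscillation ✓
(C) ESD-damaged op-amp — audible hum ✓; hot component ✓; excess current draw ✓; quiescent current high ✓; supply rail sagging ✓; intermittent dropout ✓ (through oscillation → intermittent dropout); oscillation ✓
(D) reversed diode — audible hum ✗; hot component ✓; excess current draw ✓; quiescent current high ✓; supply rail sagging ✓; intermittent dropout ✓; oscillation ✓
(C) alone accounts for all the evidence.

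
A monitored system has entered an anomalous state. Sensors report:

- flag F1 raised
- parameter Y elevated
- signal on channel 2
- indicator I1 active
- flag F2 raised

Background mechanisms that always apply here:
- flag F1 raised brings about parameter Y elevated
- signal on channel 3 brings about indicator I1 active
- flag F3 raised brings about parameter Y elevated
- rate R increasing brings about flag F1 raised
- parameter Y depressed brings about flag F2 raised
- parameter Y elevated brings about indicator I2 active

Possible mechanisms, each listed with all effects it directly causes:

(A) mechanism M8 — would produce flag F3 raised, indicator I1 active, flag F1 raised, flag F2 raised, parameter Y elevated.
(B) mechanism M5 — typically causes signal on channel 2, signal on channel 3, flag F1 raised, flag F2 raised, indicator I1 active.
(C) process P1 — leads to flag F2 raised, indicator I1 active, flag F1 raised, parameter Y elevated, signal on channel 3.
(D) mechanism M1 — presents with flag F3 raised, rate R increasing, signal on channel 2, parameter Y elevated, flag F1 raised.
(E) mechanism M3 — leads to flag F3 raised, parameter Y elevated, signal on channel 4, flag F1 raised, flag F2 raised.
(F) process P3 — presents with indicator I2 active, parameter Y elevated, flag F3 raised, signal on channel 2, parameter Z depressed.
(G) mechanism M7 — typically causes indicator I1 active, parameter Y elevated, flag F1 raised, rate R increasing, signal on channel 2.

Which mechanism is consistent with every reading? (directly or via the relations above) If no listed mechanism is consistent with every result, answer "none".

For each candidate, compare predicted effects to what was observed:
(A) mechanism M8 — flag F1 raised match; parameter Y elevated match; signal on channel 2 miss; indicator I1 active match; flag F2 raised match
(B) mechanism M5 — flag F1 raised match; parameter Y elevated match (by flag F1 raised → parameter Y elevated); signal on channel 2 match; indicator I1 active match; flag F2 raised match
(C) process P1 — does not account for signal on channel 2
(D) mechanism M1 — flag F1 raised match; parameter Y elevated match; signal on channel 2 match; indicator I1 active miss; flag F2 raised miss
(E) mechanism M3 — does not account for signal on channel 2, indicator I1 active
(F) process P3 — flag F1 raised miss; parameter Y elevated match; signal on channel 2 match; indicator I1 active miss; flag F2 raised miss
(G) mechanism M7 — does not account for flag F2 raised
Only (B) is consistent with every observation.

B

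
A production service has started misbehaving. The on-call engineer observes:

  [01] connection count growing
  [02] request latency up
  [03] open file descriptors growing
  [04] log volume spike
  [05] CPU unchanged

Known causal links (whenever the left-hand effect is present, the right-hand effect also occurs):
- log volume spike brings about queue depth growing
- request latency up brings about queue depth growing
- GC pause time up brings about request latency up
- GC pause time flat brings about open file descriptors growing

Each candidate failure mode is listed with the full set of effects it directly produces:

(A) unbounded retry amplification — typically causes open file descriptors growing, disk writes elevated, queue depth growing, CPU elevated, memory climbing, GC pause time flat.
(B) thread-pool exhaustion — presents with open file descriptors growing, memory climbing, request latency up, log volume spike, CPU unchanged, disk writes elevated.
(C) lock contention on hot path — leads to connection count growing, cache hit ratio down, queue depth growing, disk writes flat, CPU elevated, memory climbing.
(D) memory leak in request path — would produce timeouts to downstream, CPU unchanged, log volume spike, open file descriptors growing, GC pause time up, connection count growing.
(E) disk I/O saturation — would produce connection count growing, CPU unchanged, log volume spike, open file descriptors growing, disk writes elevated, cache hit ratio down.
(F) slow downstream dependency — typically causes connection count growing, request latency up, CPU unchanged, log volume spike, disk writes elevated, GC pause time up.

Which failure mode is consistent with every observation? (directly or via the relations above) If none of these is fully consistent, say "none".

D

Testing each hypothesis:
(A) unbounded retry amplification — connection count growing NO; request latency up NO; open file descriptors growing yes; log volume spike NO; CPU unchanged NO
(B) thread-pool exhaustion — connection count growing NO; request latency up yes; open file descriptors growing yes; log volume spike yes; CPU unchanged yes
(C) lock contention on hot path — connection count growing yes; request latency up NO; open file descriptors growing NO; log volume spike NO; CPU unchanged NO
(D) memory leak in request path — connection count growing yes; request latency up yes (via GC pause time up → request latency up); open file descriptors growing yes; log volume spike yes; CPU unchanged yes
(E) disk I/O saturation — does not account for request latency up
(F) slow downstream dependency — connection count growing yes; request latency up yes; open file descriptors growing NO; log volume spike yes; CPU unchanged yes
(D) alone accounts for all the evidence.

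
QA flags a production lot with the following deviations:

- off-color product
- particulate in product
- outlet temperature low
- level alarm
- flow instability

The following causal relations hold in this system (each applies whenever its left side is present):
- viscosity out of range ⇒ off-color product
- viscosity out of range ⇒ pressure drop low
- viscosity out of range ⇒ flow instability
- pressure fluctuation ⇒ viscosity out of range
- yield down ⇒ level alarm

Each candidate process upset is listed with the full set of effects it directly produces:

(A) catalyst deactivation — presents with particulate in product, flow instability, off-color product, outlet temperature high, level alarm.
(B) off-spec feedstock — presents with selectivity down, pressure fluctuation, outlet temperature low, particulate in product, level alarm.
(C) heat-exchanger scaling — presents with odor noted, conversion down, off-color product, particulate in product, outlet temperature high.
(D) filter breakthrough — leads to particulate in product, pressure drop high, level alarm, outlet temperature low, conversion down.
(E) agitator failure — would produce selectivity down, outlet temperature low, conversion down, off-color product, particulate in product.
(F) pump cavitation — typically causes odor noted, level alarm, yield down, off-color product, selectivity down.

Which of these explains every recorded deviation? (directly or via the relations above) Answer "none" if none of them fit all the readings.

B

Per-candidate check:
(A) catalyst deactivation — off-color product match; particulate in product match; outlet temperature low miss; level alarm match; flow instability match
(B) off-spec feedstock — off-color product match (by pressure fluctuation → viscosity out of range → off-color product); particulate in product match; outlet temperature low match; level alarm match; flow instability match (by pressure fluctuation → viscosity out of range → flow instability)
(C) heat-exchanger scaling — fails on outlet temperature low, level alarm, flow instability (predicts outlet temperature high, not outlet temperature low)
(D) filter breakthrough — off-color product miss; particulate in product match; outlet temperature low match; level alarm match; flow instability miss
(E) agitator failure — off-color product match; particulate in product match; outlet temperature low match; level alarm miss; flow instability miss
(F) pump cavitation — does not account for particulate in product, outlet temperature low, flow instability
Only (B) is consistent with every observation.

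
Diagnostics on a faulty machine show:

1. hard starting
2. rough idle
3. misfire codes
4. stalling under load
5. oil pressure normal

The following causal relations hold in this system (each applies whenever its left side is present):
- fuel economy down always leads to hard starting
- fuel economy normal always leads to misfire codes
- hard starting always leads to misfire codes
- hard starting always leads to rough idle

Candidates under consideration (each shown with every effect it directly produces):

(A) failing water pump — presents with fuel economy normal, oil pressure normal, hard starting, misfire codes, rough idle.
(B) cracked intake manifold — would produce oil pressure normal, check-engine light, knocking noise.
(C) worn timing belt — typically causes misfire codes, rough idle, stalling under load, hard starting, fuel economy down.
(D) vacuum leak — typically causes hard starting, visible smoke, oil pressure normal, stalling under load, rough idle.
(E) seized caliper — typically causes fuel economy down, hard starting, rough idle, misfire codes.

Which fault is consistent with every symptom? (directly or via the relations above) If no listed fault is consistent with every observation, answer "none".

For each candidate, compare predicted effects to what was observed:
(A) failing water pump — does not account for stalling under load
(B) cracked intake manifold — does not account for hard starting, rough idle, misfire codes, stalling under load
(C) worn timing belt — hard starting ✓; rough idle ✓; misfire codes ✓; stalling under load ✓; oil pressure normal ✗
(D) vacuum leak — accounts for every observation (misfire codes through hard starting → misfire codes)
(E) seized caliper — does not account for stalling under load, oil pressure normal
Only (D) is consistent with every observation.

D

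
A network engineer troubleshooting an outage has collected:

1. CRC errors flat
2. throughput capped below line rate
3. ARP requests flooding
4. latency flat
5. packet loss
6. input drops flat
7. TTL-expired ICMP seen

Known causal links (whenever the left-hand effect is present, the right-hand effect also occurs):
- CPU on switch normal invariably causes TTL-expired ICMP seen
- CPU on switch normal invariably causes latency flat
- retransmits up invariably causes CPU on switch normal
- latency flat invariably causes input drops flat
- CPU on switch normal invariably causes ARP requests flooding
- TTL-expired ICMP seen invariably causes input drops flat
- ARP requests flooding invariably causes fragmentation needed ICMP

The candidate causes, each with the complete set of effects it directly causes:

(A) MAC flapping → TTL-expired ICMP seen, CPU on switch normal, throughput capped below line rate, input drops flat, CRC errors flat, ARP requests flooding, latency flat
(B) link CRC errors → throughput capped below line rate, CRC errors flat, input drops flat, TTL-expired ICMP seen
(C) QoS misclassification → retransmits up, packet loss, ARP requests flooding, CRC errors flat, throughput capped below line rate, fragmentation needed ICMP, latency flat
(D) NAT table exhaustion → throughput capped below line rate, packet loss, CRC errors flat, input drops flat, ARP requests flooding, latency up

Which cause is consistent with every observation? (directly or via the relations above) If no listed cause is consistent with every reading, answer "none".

Testing each hypothesis:
(A) MAC flapping — CRC errors flat match; throughput capped below line rate match; ARP requests flooding match; latency flat match; packet loss miss; input drops flat match; TTL-expired ICMP seen match
(B) link CRC errors — CRC errors flat match; throughput capped below line rate match; ARP requests flooding miss; latency flat miss; packet loss miss; input drops flat match; TTL-expired ICMP seen match
(C) QoS misclassification — CRC errors flat match; throughput capped below line rate match; ARP requests flooding match; latency flat match; packet loss match; input drops flat match (via latency flat → input drops flat); TTL-expired ICMP seen match (via retransmits up → CPU on switch normal → TTL-expired ICMP seen)
(D) NAT table exhaustion — fails on latency flat, TTL-expired ICMP seen (predicts latency up, not latency flat)
(C) is the only candidate with no mismatches.

C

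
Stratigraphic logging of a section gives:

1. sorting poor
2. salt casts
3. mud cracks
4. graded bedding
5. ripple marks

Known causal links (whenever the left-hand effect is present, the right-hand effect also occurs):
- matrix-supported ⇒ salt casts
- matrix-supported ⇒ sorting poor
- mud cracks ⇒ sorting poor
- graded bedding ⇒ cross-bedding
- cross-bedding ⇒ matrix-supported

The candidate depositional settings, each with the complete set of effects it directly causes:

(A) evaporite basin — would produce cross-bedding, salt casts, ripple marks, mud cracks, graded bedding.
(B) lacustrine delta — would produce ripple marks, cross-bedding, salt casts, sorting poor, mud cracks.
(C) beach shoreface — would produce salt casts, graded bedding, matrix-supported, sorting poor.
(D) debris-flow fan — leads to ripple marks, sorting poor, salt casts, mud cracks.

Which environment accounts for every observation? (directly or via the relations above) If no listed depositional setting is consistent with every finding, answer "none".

For each candidate, compare predicted effects to what was observed:
(A) evaporite basin — accounts for every observation (sorting poor via mud cracks → sorting poor)
(B) lacustrine delta — sorting poor ✓; salt casts ✓; mud cracks ✓; graded bedding ✗; ripple marks ✓
(C) beach shoreface — does not account for mud cracks, ripple marks
(D) debris-flow fan — does not account for graded bedding
(A) alone accounts for all the evidence.

A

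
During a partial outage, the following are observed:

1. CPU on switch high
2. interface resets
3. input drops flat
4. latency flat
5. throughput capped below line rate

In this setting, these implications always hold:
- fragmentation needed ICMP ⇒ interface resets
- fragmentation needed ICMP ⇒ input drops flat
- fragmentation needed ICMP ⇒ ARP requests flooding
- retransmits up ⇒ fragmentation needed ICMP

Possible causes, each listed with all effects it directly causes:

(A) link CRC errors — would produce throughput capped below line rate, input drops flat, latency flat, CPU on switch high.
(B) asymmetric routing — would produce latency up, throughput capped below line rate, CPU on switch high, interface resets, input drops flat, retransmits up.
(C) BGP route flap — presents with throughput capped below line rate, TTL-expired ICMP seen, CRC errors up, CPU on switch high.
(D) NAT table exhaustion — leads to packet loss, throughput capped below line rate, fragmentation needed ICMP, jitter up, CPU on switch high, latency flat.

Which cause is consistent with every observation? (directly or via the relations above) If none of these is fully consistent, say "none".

Testing each hypothesis:
(A) link CRC errors — does not account for interface resets
(B) asymmetric routing — fails on latency flat (predicts latency up, not latency flat)
(C) BGP route flap — does not account for interface resets, input drops flat, latency flat
(D) NAT table exhaustion — accounts for every observation (interface resets via fragmentation needed ICMP → interface resets)
(D) alone accounts for all the evidence.

D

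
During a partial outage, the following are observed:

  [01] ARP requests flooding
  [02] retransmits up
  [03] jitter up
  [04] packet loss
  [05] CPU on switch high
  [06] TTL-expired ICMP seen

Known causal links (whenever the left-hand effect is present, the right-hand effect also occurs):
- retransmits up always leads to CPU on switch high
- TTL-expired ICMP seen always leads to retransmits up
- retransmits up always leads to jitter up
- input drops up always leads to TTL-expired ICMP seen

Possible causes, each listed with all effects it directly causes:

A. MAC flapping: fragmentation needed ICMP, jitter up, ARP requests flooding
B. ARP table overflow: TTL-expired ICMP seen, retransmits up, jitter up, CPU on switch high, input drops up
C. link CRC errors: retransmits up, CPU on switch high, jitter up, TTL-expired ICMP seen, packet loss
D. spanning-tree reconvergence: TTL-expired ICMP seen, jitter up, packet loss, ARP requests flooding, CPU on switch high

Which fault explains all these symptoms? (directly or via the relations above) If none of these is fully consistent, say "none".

Checking each candidate against the observations:
(A) MAC flapping — does not account for retransmits up, packet loss, CPU on switch high, TTL-expired ICMP seen
(B) ARP table overflow — does not account for ARP requests flooding, packet loss
(C) link CRC errors — ARP requests flooding NO; retransmits up yes; jitter up yes; packet loss yes; CPU on switch high yes; TTL-expired ICMP seen yes
(D) spanning-tree reconvergence — accounts for every observation (retransmits up via TTL-expired ICMP seen → retransmits up)
(D) alone accounts for all the evidence.

D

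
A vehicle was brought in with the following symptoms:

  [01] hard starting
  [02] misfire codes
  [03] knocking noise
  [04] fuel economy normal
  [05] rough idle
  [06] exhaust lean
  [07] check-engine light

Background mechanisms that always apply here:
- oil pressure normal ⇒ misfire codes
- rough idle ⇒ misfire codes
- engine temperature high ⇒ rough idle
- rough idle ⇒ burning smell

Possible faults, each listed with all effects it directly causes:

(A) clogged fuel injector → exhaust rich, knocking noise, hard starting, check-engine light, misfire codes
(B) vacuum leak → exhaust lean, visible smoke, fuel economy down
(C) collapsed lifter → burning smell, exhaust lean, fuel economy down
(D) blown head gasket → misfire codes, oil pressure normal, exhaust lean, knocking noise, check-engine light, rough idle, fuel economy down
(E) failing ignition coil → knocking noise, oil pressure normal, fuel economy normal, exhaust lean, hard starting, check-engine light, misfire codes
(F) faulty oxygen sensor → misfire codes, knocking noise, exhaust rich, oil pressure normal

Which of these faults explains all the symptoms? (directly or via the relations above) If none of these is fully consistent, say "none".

For each candidate, compare predicted effects to what was observed:
(A) clogged fuel injector — fails on fuel economy normal, rough idle, exhaust lean (predicts exhaust rich, not exhaust lean)
(B) vacuum leak — hard starting NO; misfire codes NO; knocking noise NO; fuel economy normal NO; rough idle NO; exhaust lean yes; check-engine light NO
(C) collapsed lifter — fails on hard starting, misfire codes, knocking noise, fuel economy normal, rough idle, check-engine light (predicts fuel economy down, not fuel economy normal)
(D) blown head gasket — fails on hard starting, fuel economy normal (predicts fuel economy down, not fuel economy normal)
(E) failing ignition coil — hard starting yes; misfire codes yes; knocking noise yes; fuel economy normal yes; rough idle NO; exhaust lean yes; check-engine light yes
(F) faulty oxygen sensor — fails on hard starting, fuel economy normal, rough idle, exhaust lean, check-engine light (predicts exhaust rich, not exhaust lean)
None of the listed candidates fits everything.

none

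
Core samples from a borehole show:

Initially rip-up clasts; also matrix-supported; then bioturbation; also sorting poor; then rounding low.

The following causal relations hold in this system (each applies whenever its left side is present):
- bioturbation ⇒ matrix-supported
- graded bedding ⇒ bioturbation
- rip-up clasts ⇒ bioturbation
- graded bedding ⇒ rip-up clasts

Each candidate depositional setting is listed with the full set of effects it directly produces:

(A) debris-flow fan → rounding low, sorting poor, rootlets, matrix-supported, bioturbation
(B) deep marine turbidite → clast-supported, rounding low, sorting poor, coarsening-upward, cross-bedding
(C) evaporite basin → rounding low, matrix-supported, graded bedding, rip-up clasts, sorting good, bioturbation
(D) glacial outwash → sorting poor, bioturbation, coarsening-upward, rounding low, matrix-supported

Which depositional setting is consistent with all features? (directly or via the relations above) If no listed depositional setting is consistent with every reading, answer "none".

none

Per-candidate check:
(A) debris-flow fan — rip-up clasts -; matrix-supported +; bioturbation +; sorting poor +; rounding low +
(B) deep marine turbidite — fails on rip-up clasts, matrix-supported, bioturbation (predicts clast-supported, not matrix-supported)
(C) evaporite basin — fails on sorting poor (predicts sorting good, not sorting poor)
(D) glacial outwash — rip-up clasts -; matrix-supported +; bioturbation +; sorting poor +; rounding low +
Every candidate fails on at least one observation.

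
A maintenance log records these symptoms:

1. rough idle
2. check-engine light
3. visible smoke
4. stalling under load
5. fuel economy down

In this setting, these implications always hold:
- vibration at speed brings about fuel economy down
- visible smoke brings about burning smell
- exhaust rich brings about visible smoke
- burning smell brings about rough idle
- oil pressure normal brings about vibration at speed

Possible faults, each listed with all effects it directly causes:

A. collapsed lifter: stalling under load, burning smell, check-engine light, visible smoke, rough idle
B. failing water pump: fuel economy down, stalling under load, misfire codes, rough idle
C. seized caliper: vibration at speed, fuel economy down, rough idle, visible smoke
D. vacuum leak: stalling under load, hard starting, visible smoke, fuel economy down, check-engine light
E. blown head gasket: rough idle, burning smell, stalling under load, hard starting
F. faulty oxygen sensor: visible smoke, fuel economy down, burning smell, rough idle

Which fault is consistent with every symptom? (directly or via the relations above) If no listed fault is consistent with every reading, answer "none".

D

For each candidate, compare predicted effects to what was observed:
(A) collapsed lifter — rough idle +; check-engine light +; visible smoke +; stalling under load +; fuel economy down -
(B) failing water pump — rough idle +; check-engine light -; visible smoke -; stalling under load +; fuel economy down +
(C) seized caliper — rough idle +; check-engine light -; visible smoke +; stalling under load -; fuel economy down +
(D) vacuum leak — rough idle + (via visible smoke → burning smell → rough idle); check-engine light +; visible smoke +; stalling under load +; fuel economy down +
(E) blown head gasket — does not account for check-engine light, visible smoke, fuel economy down
(F) faulty oxygen sensor — does not account for check-engine light, stalling under load
Only (D) is consistent with every observation.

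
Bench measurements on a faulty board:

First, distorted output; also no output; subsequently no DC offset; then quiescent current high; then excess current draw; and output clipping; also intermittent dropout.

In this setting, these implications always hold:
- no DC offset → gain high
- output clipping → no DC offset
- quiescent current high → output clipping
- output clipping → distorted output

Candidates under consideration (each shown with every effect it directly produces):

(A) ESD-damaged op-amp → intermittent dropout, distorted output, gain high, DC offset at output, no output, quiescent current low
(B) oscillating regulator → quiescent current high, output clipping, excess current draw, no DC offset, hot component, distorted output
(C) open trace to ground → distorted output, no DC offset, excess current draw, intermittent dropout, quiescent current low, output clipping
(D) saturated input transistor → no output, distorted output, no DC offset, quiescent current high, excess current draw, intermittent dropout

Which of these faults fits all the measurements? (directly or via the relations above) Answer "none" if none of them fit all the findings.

D

Per-candidate check:
(A) ESD-damaged op-amp — fails on no DC offset, quiescent current high, excess current draw, output clipping (predicts DC offset at output, not no DC offset; predicts quiescent current low, not quiescent current high)
(B) oscillating regulator — does not account for no output, intermittent dropout
(C) open trace to ground — fails on no output, quiescent current high (predicts quiescent current low, not quiescent current high)
(D) saturated input transistor — accounts for every observation (output clipping by quiescent current high → output clipping)
(D) is the only candidate with no mismatches.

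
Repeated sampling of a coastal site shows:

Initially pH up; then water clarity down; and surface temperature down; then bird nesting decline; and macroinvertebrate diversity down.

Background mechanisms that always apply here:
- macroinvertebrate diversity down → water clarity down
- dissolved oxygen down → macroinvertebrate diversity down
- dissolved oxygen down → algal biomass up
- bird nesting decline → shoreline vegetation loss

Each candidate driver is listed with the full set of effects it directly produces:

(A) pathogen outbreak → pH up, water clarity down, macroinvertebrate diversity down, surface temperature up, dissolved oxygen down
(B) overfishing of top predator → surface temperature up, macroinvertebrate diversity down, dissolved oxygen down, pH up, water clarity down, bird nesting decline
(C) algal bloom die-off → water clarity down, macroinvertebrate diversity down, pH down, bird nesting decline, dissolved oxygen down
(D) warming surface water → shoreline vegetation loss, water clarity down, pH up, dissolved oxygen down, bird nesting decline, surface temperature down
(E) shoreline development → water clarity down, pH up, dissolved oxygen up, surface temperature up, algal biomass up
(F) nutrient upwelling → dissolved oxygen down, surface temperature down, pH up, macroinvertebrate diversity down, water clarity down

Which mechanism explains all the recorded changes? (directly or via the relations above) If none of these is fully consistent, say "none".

Testing each hypothesis:
(A) pathogen outbreak — pH up yes; water clarity down yes; surface temperature down NO; bird nesting decline NO; macroinvertebrate diversity down yes
(B) overfishing of top predator — fails on surface temperature down (predicts surface temperature up, not surface temperature down)
(C) algal bloom die-off — fails on pH up, surface temperature down (predicts pH down, not pH up)
(D) warming surface water — pH up yes; water clarity down yes; surface temperature down yes; bird nesting decline yes; macroinvertebrate diversity down yes (through dissolved oxygen down → macroinvertebrate diversity down)
(E) shoreline development — pH up yes; water clarity down yes; surface temperature down NO; bird nesting decline NO; macroinvertebrate diversity down NO
(F) nutrient upwelling — pH up yes; water clarity down yes; surface temperature down yes; bird nesting decline NO; macroinvertebrate diversity down yes
(D) is the only candidate with no mismatches.

D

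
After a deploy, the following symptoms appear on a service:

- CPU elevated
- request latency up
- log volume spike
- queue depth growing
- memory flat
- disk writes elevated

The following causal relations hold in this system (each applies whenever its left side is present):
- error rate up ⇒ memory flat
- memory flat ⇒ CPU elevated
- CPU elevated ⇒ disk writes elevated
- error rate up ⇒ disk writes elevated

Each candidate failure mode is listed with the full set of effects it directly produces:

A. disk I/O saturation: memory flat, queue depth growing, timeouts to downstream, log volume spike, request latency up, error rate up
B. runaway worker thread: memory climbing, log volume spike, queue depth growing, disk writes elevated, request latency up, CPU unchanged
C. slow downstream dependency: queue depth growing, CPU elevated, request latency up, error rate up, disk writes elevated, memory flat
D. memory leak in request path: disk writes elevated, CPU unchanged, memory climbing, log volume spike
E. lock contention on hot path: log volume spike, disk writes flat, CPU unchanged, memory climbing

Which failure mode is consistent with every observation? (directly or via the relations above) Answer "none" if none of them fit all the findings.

Checking each candidate against the observations:
(A) disk I/O saturation — accounts for every observation (CPU elevated by memory flat → CPU elevated)
(B) runaway worker thread — CPU elevated miss; request latency up match; log volume spike match; queue depth growing match; memory flat miss; disk writes elevated match
(C) slow downstream dependency — CPU elevated match; request latency up match; log volume spike miss; queue depth growing match; memory flat match; disk writes elevated match
(D) memory leak in request path — CPU elevated miss; request latency up miss; log volume spike match; queue depth growing miss; memory flat miss; disk writes elevated match
(E) lock contention on hot path — CPU elevated miss; request latency up miss; log volume spike match; queue depth growing miss; memory flat miss; disk writes elevated miss
(A) is the only candidate with no mismatches.

A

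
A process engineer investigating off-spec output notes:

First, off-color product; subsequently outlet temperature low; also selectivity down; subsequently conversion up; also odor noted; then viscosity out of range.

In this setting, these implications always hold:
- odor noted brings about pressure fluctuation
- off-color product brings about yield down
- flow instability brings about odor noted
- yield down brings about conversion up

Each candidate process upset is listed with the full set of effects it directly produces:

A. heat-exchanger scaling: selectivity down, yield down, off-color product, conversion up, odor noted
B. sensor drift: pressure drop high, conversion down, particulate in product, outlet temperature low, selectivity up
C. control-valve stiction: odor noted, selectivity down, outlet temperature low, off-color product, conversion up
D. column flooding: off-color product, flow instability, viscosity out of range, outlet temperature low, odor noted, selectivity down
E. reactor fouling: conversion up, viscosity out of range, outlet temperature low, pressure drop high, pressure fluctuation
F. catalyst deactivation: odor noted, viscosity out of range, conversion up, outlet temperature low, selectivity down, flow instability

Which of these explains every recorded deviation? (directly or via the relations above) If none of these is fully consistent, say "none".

D

Checking each candidate against the observations:
(A) heat-exchanger scaling — off-color product yes; outlet temperature low NO; selectivity down yes; conversion up yes; odor noted yes; viscosity out of range NO
(B) sensor drift — off-color product NO; outlet temperature low yes; selectivity down NO; conversion up NO; odor noted NO; viscosity out of range NO
(C) control-valve stiction — does not account for viscosity out of range
(D) column flooding — accounts for every observation (conversion up by off-color product → yield down → conversion up)
(E) reactor fouling — does not account for off-color product, selectivity down, odor noted
(F) catalyst deactivation — does not account for off-color product
(D) is the only candidate with no mismatches.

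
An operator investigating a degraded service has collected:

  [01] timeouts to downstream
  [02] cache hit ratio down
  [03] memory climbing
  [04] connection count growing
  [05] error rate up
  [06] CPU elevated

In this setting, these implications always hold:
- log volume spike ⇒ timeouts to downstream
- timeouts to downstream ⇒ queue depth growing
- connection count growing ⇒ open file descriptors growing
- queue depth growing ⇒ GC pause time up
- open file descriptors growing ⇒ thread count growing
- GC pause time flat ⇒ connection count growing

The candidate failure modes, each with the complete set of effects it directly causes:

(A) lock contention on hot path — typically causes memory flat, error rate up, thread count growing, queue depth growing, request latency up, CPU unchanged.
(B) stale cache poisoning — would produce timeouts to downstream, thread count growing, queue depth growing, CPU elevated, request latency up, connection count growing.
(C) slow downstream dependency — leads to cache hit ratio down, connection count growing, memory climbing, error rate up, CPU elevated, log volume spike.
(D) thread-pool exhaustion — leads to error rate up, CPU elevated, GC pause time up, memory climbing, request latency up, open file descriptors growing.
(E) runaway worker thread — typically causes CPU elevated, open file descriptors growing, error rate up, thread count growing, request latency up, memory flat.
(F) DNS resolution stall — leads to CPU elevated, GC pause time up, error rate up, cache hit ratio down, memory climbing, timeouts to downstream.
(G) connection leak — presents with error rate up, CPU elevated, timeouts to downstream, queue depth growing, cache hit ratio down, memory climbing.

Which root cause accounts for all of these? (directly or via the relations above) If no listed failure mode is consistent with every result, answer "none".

C

Per-candidate check:
(A) lock contention on hot path — fails on timeouts to downstream, cache hit ratio down, memory climbing, connection count growing, CPU elevated (predicts memory flat, not memory climbing; predicts CPU unchanged, not CPU elevated)
(B) stale cache poisoning — does not account for cache hit ratio down, memory climbing, error rate up
(C) slow downstream dependency — timeouts to downstream match (through log volume spike → timeouts to downstream); cache hit ratio down match; memory climbing match; connection count growing match; error rate up match; CPU elevated match
(D) thread-pool exhaustion — timeouts to downstream miss; cache hit ratio down miss; memory climbing match; connection count growing miss; error rate up match; CPU elevated match
(E) runaway worker thread — timeouts to downstream miss; cache hit ratio down miss; memory climbing miss; connection count growing miss; error rate up match; CPU elevated match
(F) DNS resolution stall — timeouts to downstream match; cache hit ratio down match; memory climbing match; connection count growing miss; error rate up match; CPU elevated match
(G) connection leak — timeouts to downstream match; cache hit ratio down match; memory climbing match; connection count growing miss; error rate up match; CPU elevated match
(C) is the only candidate with no mismatches.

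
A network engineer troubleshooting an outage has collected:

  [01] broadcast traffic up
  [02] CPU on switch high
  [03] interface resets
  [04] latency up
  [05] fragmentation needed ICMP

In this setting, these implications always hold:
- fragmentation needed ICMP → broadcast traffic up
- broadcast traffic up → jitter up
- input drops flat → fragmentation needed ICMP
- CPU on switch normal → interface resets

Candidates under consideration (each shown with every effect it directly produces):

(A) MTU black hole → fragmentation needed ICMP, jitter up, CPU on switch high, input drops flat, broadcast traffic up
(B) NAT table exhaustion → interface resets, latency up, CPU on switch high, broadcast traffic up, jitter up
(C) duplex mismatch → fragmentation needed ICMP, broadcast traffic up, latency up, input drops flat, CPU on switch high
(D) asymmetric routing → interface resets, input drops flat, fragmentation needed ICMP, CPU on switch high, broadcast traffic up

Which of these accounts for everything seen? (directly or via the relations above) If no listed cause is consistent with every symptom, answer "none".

Checking each candidate against the observations:
(A) MTU black hole — broadcast traffic up yes; CPU on switch high yes; interface resets NO; latency up NO; fragmentation needed ICMP yes
(B) NAT table exhaustion — does not account for fragmentation needed ICMP
(C) duplex mismatch — does not account for interface resets
(D) asymmetric routing — does not account for latency up
Every candidate fails on at least one observation.

none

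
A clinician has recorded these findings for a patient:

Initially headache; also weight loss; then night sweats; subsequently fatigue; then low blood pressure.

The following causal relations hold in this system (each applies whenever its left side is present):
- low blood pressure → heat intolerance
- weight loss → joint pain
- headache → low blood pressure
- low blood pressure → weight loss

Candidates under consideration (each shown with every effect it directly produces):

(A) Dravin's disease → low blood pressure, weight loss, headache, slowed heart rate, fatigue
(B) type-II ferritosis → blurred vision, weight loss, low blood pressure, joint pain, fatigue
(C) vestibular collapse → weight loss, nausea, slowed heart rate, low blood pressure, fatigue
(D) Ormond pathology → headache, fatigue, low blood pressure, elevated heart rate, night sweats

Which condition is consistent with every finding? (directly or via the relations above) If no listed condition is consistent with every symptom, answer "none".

For each candidate, compare predicted effects to what was observed:
(A) Dravin's disease — headache +; weight loss +; night sweats -; fatigue +; low blood pressure +
(B) type-II ferritosis — does not account for headache, night sweats
(C) vestibular collapse — headache -; weight loss +; night sweats -; fatigue +; low blood pressure +
(D) Ormond pathology — accounts for every observation (weight loss through low blood pressure → weight loss)
(D) is the only candidate with no mismatches.

D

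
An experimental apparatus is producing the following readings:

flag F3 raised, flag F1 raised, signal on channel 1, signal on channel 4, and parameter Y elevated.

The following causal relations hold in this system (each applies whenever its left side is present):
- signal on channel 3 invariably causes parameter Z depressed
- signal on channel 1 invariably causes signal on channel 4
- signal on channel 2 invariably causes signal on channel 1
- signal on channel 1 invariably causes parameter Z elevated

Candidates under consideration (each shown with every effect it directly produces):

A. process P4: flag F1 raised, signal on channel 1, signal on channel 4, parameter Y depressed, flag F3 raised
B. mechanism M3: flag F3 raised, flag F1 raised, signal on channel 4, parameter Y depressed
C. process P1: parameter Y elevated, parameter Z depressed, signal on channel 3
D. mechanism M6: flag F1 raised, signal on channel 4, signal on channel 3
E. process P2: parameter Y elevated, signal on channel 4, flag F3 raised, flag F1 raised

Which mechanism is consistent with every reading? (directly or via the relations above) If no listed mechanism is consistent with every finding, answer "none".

Per-candidate check:
(A) process P4 — fails on parameter Y elevated (predicts parameter Y depressed, not parameter Y elevated)
(B) mechanism M3 — flag F3 raised ✓; flag F1 raised ✓; signal on channel 1 ✗; signal on channel 4 ✓; parameter Y elevated ✗
(C) process P1 — flag F3 raised ✗; flag F1 raised ✗; signal on channel 1 ✗; signal on channel 4 ✗; parameter Y elevated ✓
(D) mechanism M6 — does not account for flag F3 raised, signal on channel 1, parameter Y elevated
(E) process P2 — does not account for signal on channel 1
None of the listed candidates fits everything.

none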